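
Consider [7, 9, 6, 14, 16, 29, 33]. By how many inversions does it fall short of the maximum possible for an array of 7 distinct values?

19 inversions short

Maximum inversions for 7 distinct elements is C(7, 2) = 7·6/2 = 21.
Current inversions — for each element, count later smaller elements:
7: 1
9: 1
6: 0
14: 0
16: 0
29: 0
33: 0
Current total: 1 + 1 + 0 + 0 + 0 + 0 + 0 = 2
Shortfall: 21 − 2 = 19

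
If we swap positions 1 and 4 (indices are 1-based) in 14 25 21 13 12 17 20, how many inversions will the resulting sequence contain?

Positions 1 and 4 hold 14 and 13; after swapping, the array is [13, 25, 21, 14, 12, 17, 20].
For each element, count later entries that are smaller:
13: 1
25: 5
21: 4
14: 1
12: 0
17: 0
20: 0
Sum: 1 + 5 + 4 + 1 + 0 + 0 + 0 = 11

11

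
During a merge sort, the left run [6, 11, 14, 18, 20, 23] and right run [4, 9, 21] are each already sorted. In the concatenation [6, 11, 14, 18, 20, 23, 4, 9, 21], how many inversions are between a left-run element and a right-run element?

Take each right-half value and tally the left-half values above it:
r = 4: 6, 11, 14, 18, 20, 23 → 6
r = 9: 11, 14, 18, 20, 23 → 5
r = 21: 23 → 1
Cross-inversions: 6 + 5 + 1 = 12

Split inversions: 12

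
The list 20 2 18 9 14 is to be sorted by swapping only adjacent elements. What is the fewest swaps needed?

Swaps: 6

Minimum adjacent swaps = number of inversions (each swap of adjacent out-of-order elements removes one inversion and no swap can remove more).
Count inversions — for each element, later elements that are smaller:
20: 2, 18, 9, 14 → 4
2: none → 0
18: 9, 14 → 2
9: none → 0
14: none → 0
Total inversions: 4 + 0 + 2 + 0 + 0 = 6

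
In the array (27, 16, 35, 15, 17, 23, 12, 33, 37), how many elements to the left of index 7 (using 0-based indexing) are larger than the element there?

1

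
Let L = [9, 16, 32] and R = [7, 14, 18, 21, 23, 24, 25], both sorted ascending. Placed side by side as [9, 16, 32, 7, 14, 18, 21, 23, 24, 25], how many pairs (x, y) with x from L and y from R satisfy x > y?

For each element r of the right run, count left-run elements greater than r:
r = 7: 9, 16, 32 → 3
r = 14: 16, 32 → 2
r = 18: 32 → 1
r = 21: 32 → 1
r = 23: 32 → 1
r = 24: 32 → 1
r = 25: 32 → 1
Cross-inversions: 3 + 2 + 1 + 1 + 1 + 1 + 1 = 10

Split inversions: 10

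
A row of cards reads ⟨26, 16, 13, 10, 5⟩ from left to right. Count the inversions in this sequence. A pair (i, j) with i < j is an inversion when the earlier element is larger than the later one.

Out-of-order index pairs (1-indexed):
(1,2): 26 > 16
(1,3): 26 > 13
(1,4): 26 > 10
(1,5): 26 > 5
(2,3): 16 > 13
(2,4): 16 > 10
(2,5): 16 > 5
(3,4): 13 > 10
(3,5): 13 > 5
(4,5): 10 > 5
That's 10 pairs.

Out-of-order pairs: 10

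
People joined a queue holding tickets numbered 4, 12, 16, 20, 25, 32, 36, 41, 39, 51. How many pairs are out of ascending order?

1

Element-by-element contributions:
4 → none → 0
12 → none → 0
16 → none → 0
20 → none → 0
25 → none → 0
32 → none → 0
36 → none → 0
41 → 39 → 1
39 → none → 0
51 → none → 0
Sum: 0 + 0 + 0 + 0 + 0 + 0 + 0 + 1 + 0 + 0 = 1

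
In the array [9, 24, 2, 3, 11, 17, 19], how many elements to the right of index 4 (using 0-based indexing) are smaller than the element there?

0 such elements

The element at index 4 is 11.
Elements after it: 17, 19
None of them are smaller than 11.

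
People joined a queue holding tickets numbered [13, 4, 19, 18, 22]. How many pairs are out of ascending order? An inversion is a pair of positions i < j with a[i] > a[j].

2 inversions

Listing every pair i<j with a[i]>a[j] (using 1-based positions):
(1,2): 13 > 4
(3,4): 19 > 18
That's 2 pairs.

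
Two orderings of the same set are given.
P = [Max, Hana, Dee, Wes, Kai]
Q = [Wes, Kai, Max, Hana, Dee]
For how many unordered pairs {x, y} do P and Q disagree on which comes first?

6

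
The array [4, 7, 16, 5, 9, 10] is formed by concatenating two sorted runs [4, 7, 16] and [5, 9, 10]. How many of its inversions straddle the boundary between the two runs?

Cross-inversions: 4

Count, for every r in R, how many entries of L exceed r:
r = 5: 7, 16 → 2
r = 9: 16 → 1
r = 10: 16 → 1
Cross-inversions: 2 + 1 + 1 = 4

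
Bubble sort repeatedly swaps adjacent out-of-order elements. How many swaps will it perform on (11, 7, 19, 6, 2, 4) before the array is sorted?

12 swaps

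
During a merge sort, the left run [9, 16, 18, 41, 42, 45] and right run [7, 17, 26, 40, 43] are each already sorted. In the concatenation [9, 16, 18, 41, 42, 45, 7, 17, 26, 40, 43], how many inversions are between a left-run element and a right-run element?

For each element r of the right run, count left-run elements greater than r:
r = 7: 9, 16, 18, 41, 42, 45 → 6
r = 17: 18, 41, 42, 45 → 4
r = 26: 41, 42, 45 → 3
r = 40: 41, 42, 45 → 3
r = 43: 45 → 1
Cross-inversions: 6 + 4 + 3 + 3 + 1 = 17

17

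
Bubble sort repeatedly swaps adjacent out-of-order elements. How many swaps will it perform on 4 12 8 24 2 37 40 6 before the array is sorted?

Each adjacent swap fixes exactly one inversion, so the minimum swap count equals the number of inversions.
Count inversions — for each element, later elements that are smaller:
4: 2 → 1
12: 8, 2, 6 → 3
8: 2, 6 → 2
24: 2, 6 → 2
2: none → 0
37: 6 → 1
40: 6 → 1
6: none → 0
Total inversions: 1 + 3 + 2 + 2 + 0 + 1 + 1 + 0 = 10

10 adjacent swaps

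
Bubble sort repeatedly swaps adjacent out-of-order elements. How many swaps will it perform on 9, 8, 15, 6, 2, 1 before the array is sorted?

The minimum number of adjacent swaps to sort an array equals its inversion count, since every such swap removes exactly one inversion.
Count inversions — for each element, later elements that are smaller:
9: 8, 6, 2, 1 → 4
8: 6, 2, 1 → 3
15: 6, 2, 1 → 3
6: 2, 1 → 2
2: 1 → 1
1: none → 0
Total inversions: 4 + 3 + 3 + 2 + 1 + 0 = 13

Adjacent swaps: 13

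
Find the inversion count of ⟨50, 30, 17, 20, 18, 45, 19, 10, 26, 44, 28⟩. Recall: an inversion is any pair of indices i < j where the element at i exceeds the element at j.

For each element, count later entries that are smaller:
50 → 30, 17, 20, 18, 45, 19, 10, 26, 44, 28 → 10
30 → 17, 20, 18, 19, 10, 26, 28 → 7
17 → 10 → 1
20 → 18, 19, 10 → 3
18 → 10 → 1
45 → 19, 10, 26, 44, 28 → 5
19 → 10 → 1
10 → none → 0
26 → none → 0
44 → 28 → 1
28 → none → 0
Sum: 10 + 7 + 1 + 3 + 1 + 5 + 1 + 0 + 0 + 1 + 0 = 29

There are 29 inversions.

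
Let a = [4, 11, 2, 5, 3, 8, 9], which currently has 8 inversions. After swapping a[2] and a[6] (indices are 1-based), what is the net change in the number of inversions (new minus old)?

Positions 2 and 6 hold 11 and 8; after swapping, the array is [4, 8, 2, 5, 3, 11, 9].
Count, for each position, how many later elements it exceeds:
4 → 2, 3 → 2
8 → 2, 5, 3 → 3
2 → none → 0
5 → 3 → 1
3 → none → 0
11 → 9 → 1
9 → none → 0
Sum: 2 + 3 + 0 + 1 + 0 + 1 + 0 = 7
Change: 7 − 8 = -1

-1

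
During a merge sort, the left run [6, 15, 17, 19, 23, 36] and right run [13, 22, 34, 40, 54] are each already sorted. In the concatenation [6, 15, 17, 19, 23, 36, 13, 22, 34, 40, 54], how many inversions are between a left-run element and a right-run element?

8 cross-inversions

For each element r of the right run, count left-run elements greater than r:
r = 13: 15, 17, 19, 23, 36 → 5
r = 22: 23, 36 → 2
r = 34: 36 → 1
r = 40: none → 0
r = 54: none → 0
Cross-inversions: 5 + 2 + 1 + 0 + 0 = 8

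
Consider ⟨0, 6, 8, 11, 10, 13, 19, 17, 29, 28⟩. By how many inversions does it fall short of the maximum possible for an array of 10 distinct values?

42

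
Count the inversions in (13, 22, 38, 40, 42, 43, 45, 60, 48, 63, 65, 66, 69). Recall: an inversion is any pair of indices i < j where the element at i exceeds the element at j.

There is 1 inversion.

Count, for each position, how many later elements it exceeds:
13: 0
22: 0
38: 0
40: 0
42: 0
43: 0
45: 0
60: 1
48: 0
63: 0
65: 0
66: 0
69: 0
Sum: 0 + 0 + 0 + 0 + 0 + 0 + 0 + 1 + 0 + 0 + 0 + 0 + 0 = 1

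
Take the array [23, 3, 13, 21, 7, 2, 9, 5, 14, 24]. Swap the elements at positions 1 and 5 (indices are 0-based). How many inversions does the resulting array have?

Positions 1 and 5 hold 3 and 2; after swapping, the array is [23, 2, 13, 21, 7, 3, 9, 5, 14, 24].
Sweep left to right; for each value list the smaller values that follow it:
23 → 2, 13, 21, 7, 3, 9, 5, 14 → 8
2 → none → 0
13 → 7, 3, 9, 5 → 4
21 → 7, 3, 9, 5, 14 → 5
7 → 3, 5 → 2
3 → none → 0
9 → 5 → 1
5 → none → 0
14 → none → 0
24 → none → 0
Sum: 8 + 0 + 4 + 5 + 2 + 0 + 1 + 0 + 0 + 0 = 20

20 inversions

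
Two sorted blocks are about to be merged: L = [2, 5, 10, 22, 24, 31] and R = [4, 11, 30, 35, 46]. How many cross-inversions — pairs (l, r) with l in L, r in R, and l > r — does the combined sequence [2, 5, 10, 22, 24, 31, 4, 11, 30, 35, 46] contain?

Count, for every r in R, how many entries of L exceed r:
r = 4: 5, 10, 22, 24, 31 → 5
r = 11: 22, 24, 31 → 3
r = 30: 31 → 1
r = 35: none → 0
r = 46: none → 0
Cross-inversions: 5 + 3 + 1 + 0 + 0 = 9

9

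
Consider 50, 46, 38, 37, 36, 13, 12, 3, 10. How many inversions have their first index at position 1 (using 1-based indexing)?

8 such elements

The element at index 1 is 50.
Elements after it: 46, 38, 37, 36, 13, 12, 3, 10
Those smaller than 50: 46, 38, 37, 36, 13, 12, 3, 10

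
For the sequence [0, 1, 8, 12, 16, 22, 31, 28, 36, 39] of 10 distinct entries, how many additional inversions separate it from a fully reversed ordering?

Maximum inversions for 10 distinct elements is C(10, 2) = 10·9/2 = 45.
Current inversions — for each element, count later smaller elements:
0: 0
1: 0
8: 0
12: 0
16: 0
22: 0
31: 1
28: 0
36: 0
39: 0
Current total: 0 + 0 + 0 + 0 + 0 + 0 + 1 + 0 + 0 + 0 = 1
Shortfall: 45 − 1 = 44

44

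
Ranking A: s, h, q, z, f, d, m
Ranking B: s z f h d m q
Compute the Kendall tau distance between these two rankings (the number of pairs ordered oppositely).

Assign each item its position (1..7) in the first ordering, then rewrite the second ordering as that position sequence:
positions: s→1, h→2, q→3, z→4, f→5, d→6, m→7
second ordering as positions: [1, 4, 5, 2, 6, 7, 3]
Discordant pairs = inversions in this position sequence.
1: 0
4: 2, 3 → 2
5: 2, 3 → 2
2: 0
6: 3 → 1
7: 3 → 1
3: 0
Total: 0 + 2 + 2 + 0 + 1 + 1 + 0 = 6

There are 6 discordant pairs.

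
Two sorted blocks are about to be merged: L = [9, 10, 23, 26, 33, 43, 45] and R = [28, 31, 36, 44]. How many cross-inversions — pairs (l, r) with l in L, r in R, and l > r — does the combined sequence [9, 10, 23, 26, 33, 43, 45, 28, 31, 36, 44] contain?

For each element r of the right run, count left-run elements greater than r:
r = 28: 33, 43, 45 → 3
r = 31: 33, 43, 45 → 3
r = 36: 43, 45 → 2
r = 44: 45 → 1
Cross-inversions: 3 + 3 + 2 + 1 = 9

9 cross-inversions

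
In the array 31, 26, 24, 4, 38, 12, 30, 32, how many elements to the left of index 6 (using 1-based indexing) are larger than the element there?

The element at index 6 is 12.
Elements before it: 31, 26, 24, 4, 38
Those larger than 12: 31, 26, 24, 38

4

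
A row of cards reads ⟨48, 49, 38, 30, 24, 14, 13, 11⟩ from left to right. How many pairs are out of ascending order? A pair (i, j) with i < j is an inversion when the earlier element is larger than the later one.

There are 27 inversions.

For each element, count later entries that are smaller:
48 → 38, 30, 24, 14, 13, 11 → 6
49 → 38, 30, 24, 14, 13, 11 → 6
38 → 30, 24, 14, 13, 11 → 5
30 → 24, 14, 13, 11 → 4
24 → 14, 13, 11 → 3
14 → 13, 11 → 2
13 → 11 → 1
11 → none → 0
Sum: 6 + 6 + 5 + 4 + 3 + 2 + 1 + 0 = 27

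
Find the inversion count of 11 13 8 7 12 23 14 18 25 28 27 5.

20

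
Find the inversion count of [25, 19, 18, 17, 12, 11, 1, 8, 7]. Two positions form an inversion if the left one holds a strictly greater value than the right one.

34 out-of-order pairs

Count, for each position, how many later elements it exceeds:
25: 8
19: 7
18: 6
17: 5
12: 4
11: 3
1: 0
8: 1
7: 0
Sum: 8 + 7 + 6 + 5 + 4 + 3 + 0 + 1 + 0 = 34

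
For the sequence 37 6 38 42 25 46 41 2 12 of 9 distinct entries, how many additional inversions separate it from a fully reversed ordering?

17

Maximum inversions for 9 distinct elements is C(9, 2) = 9·8/2 = 36.
Current inversions — for each element, count later smaller elements:
37: 4
6: 1
38: 3
42: 4
25: 2
46: 3
41: 2
2: 0
12: 0
Current total: 4 + 1 + 3 + 4 + 2 + 3 + 2 + 0 + 0 = 19
Shortfall: 36 − 19 = 17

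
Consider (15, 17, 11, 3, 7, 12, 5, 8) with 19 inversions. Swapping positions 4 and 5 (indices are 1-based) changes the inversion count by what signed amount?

Positions 4 and 5 hold 3 and 7; after swapping, the array is [15, 17, 11, 7, 3, 12, 5, 8].
For each element, count later entries that are smaller:
15: 6
17: 6
11: 4
7: 2
3: 0
12: 2
5: 0
8: 0
Sum: 6 + 6 + 4 + 2 + 0 + 2 + 0 + 0 = 20
Change: 20 − 19 = +1

+1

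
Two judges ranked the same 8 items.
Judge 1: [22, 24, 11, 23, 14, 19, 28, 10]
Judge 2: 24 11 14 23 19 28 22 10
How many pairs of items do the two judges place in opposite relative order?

Assign each item its position (1..8) in the first ordering, then rewrite the second ordering as that position sequence:
positions: 22→1, 24→2, 11→3, 23→4, 14→5, 19→6, 28→7, 10→8
second ordering as positions: [2, 3, 5, 4, 6, 7, 1, 8]
Discordant pairs = inversions in this position sequence.
2: 1 → 1
3: 1 → 1
5: 4, 1 → 2
4: 1 → 1
6: 1 → 1
7: 1 → 1
1: 0
8: 0
Total: 1 + 1 + 2 + 1 + 1 + 1 + 0 + 0 = 7

There are 7 discordant pairs.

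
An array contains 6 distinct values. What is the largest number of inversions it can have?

The maximum occurs when the array is in strictly decreasing order: every one of the C(6, 2) pairs is inverted.
C(6, 2) = 6·5/2 = 15

There are 15 inversions.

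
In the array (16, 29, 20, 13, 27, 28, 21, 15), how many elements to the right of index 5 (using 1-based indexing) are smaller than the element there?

2

The element at index 5 is 27.
Elements after it: 28, 21, 15
Those smaller than 27: 21, 15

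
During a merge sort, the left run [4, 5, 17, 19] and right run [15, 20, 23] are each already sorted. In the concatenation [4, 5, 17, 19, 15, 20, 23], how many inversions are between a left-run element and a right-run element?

2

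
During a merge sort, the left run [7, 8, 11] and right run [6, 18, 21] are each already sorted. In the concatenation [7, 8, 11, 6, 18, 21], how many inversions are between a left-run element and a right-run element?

Take each right-half value and tally the left-half values above it:
r = 6: 7, 8, 11 → 3
r = 18: none → 0
r = 21: none → 0
Cross-inversions: 3 + 0 + 0 = 3

3 cross-inversions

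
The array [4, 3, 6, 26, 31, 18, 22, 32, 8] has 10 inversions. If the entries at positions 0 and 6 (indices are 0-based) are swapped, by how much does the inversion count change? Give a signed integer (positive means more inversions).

Positions 0 and 6 hold 4 and 22; after swapping, the array is [22, 3, 6, 26, 31, 18, 4, 32, 8].
Sweep left to right; for each value list the smaller values that follow it:
22: 5
3: 0
6: 1
26: 3
31: 3
18: 2
4: 0
32: 1
8: 0
Sum: 5 + 0 + 1 + 3 + 3 + 2 + 0 + 1 + 0 = 15
Change: 15 − 10 = +5

+5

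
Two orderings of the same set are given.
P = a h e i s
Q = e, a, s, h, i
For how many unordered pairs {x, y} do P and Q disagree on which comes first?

Assign each item its position (1..5) in the first ordering, then rewrite the second ordering as that position sequence:
positions: a→1, h→2, e→3, i→4, s→5
second ordering as positions: [3, 1, 5, 2, 4]
Discordant pairs = inversions in this position sequence.
3: 1, 2 → 2
1: 0
5: 2, 4 → 2
2: 0
4: 0
Total: 2 + 0 + 2 + 0 + 0 = 4

There are 4 disagreeing pairs.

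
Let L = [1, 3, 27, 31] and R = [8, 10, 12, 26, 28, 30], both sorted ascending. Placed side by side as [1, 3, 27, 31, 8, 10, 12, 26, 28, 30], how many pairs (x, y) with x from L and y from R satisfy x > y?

Take each right-half value and tally the left-half values above it:
r = 8: 27, 31 → 2
r = 10: 27, 31 → 2
r = 12: 27, 31 → 2
r = 26: 27, 31 → 2
r = 28: 31 → 1
r = 30: 31 → 1
Cross-inversions: 2 + 2 + 2 + 2 + 1 + 1 = 10

10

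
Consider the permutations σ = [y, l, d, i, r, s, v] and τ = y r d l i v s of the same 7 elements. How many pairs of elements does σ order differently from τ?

There are 5 discordant pairs.

Assign each item its position (1..7) in the first ordering, then rewrite the second ordering as that position sequence:
positions: y→1, l→2, d→3, i→4, r→5, s→6, v→7
second ordering as positions: [1, 5, 3, 2, 4, 7, 6]
Discordant pairs = inversions in this position sequence.
1: 0
5: 3, 2, 4 → 3
3: 2 → 1
2: 0
4: 0
7: 6 → 1
6: 0
Total: 0 + 3 + 1 + 0 + 0 + 1 + 0 = 5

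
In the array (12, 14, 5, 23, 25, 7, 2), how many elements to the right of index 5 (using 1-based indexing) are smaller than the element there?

The element at index 5 is 25.
Elements after it: 7, 2
Those smaller than 25: 7, 2

2 such elements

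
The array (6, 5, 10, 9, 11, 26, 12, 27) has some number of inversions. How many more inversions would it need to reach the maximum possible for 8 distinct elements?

Maximum inversions for 8 distinct elements is C(8, 2) = 8·7/2 = 28.
Current inversions — for each element, count later smaller elements:
6: 1
5: 0
10: 1
9: 0
11: 0
26: 1
12: 0
27: 0
Current total: 1 + 0 + 1 + 0 + 0 + 1 + 0 + 0 = 3
Shortfall: 28 − 3 = 25

25 inversions short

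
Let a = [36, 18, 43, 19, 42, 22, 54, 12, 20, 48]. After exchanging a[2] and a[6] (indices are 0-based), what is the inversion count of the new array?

21

Positions 2 and 6 hold 43 and 54; after swapping, the array is [36, 18, 54, 19, 42, 22, 43, 12, 20, 48].
For each element, count later entries that are smaller:
36 → 18, 19, 22, 12, 20 → 5
18 → 12 → 1
54 → 19, 42, 22, 43, 12, 20, 48 → 7
19 → 12 → 1
42 → 22, 12, 20 → 3
22 → 12, 20 → 2
43 → 12, 20 → 2
12 → none → 0
20 → none → 0
48 → none → 0
Sum: 5 + 1 + 7 + 1 + 3 + 2 + 2 + 0 + 0 + 0 = 21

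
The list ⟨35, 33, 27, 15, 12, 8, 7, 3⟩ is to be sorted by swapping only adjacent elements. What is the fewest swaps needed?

There are 28 swaps.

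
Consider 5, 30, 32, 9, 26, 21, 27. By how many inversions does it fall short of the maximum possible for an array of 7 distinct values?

12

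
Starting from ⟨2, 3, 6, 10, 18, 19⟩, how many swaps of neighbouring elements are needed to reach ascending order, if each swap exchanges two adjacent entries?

0 swaps

Minimum adjacent swaps = number of inversions (each swap of adjacent out-of-order elements removes one inversion and no swap can remove more).
Count inversions — for each element, later elements that are smaller:
2: none → 0
3: none → 0
6: none → 0
10: none → 0
18: none → 0
19: none → 0
Total inversions: 0 + 0 + 0 + 0 + 0 + 0 = 0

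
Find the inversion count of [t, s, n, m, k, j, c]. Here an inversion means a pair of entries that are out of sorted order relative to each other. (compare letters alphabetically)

21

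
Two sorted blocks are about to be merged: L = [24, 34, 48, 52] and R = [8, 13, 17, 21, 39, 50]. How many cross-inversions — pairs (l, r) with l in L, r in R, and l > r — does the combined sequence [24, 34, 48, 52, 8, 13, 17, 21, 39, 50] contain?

Take each right-half value and tally the left-half values above it:
r = 8: 24, 34, 48, 52 → 4
r = 13: 24, 34, 48, 52 → 4
r = 17: 24, 34, 48, 52 → 4
r = 21: 24, 34, 48, 52 → 4
r = 39: 48, 52 → 2
r = 50: 52 → 1
Cross-inversions: 4 + 4 + 4 + 4 + 2 + 1 = 19

19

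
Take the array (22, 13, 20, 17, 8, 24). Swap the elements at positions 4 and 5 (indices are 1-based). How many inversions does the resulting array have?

7

Positions 4 and 5 hold 17 and 8; after swapping, the array is [22, 13, 20, 8, 17, 24].
Sweep left to right; for each value list the smaller values that follow it:
22: 4
13: 1
20: 2
8: 0
17: 0
24: 0
Sum: 4 + 1 + 2 + 0 + 0 + 0 = 7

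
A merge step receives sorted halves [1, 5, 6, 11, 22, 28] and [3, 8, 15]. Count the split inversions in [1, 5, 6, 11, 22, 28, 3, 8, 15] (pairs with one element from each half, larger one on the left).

For each element r of the right run, count left-run elements greater than r:
r = 3: 5, 6, 11, 22, 28 → 5
r = 8: 11, 22, 28 → 3
r = 15: 22, 28 → 2
Cross-inversions: 5 + 3 + 2 = 10

10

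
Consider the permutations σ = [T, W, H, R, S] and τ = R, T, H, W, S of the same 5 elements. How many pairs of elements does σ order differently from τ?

Assign each item its position (1..5) in the first ordering, then rewrite the second ordering as that position sequence:
positions: T→1, W→2, H→3, R→4, S→5
second ordering as positions: [4, 1, 3, 2, 5]
Discordant pairs = inversions in this position sequence.
4: 1, 3, 2 → 3
1: 0
3: 2 → 1
2: 0
5: 0
Total: 3 + 0 + 1 + 0 + 0 = 4

4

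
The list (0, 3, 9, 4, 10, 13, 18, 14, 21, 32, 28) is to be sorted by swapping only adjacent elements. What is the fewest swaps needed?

Minimum adjacent swaps = number of inversions (each swap of adjacent out-of-order elements removes one inversion and no swap can remove more).
Count inversions — for each element, later elements that are smaller:
0: none → 0
3: none → 0
9: 4 → 1
4: none → 0
10: none → 0
13: none → 0
18: 14 → 1
14: none → 0
21: none → 0
32: 28 → 1
28: none → 0
Total inversions: 0 + 0 + 1 + 0 + 0 + 0 + 1 + 0 + 0 + 1 + 0 = 3

3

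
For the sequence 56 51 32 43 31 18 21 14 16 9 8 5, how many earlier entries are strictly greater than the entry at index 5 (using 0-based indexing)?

5

The element at index 5 is 18.
Elements before it: 56, 51, 32, 43, 31
Those larger than 18: 56, 51, 32, 43, 31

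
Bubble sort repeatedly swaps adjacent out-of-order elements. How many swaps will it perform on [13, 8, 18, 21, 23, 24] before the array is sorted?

1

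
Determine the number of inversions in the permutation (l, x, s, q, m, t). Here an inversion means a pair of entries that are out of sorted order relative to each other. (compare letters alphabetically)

7 inversions

Listing every pair i<j with a[i]>a[j] (using 1-based positions):
(2,3): x > s
(2,4): x > q
(2,5): x > m
(2,6): x > t
(3,4): s > q
(3,5): s > m
(4,5): q > m
That's 7 pairs.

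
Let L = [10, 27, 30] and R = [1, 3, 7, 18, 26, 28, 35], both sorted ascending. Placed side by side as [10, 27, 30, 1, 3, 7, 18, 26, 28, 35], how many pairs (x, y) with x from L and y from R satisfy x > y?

For each element r of the right run, count left-run elements greater than r:
r = 1: 10, 27, 30 → 3
r = 3: 10, 27, 30 → 3
r = 7: 10, 27, 30 → 3
r = 18: 27, 30 → 2
r = 26: 27, 30 → 2
r = 28: 30 → 1
r = 35: none → 0
Cross-inversions: 3 + 3 + 3 + 2 + 2 + 1 + 0 = 14

14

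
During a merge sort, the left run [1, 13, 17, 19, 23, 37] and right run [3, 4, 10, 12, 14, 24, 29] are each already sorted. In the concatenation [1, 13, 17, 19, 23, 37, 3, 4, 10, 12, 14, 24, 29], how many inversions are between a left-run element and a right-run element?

Take each right-half value and tally the left-half values above it:
r = 3: 13, 17, 19, 23, 37 → 5
r = 4: 13, 17, 19, 23, 37 → 5
r = 10: 13, 17, 19, 23, 37 → 5
r = 12: 13, 17, 19, 23, 37 → 5
r = 14: 17, 19, 23, 37 → 4
r = 24: 37 → 1
r = 29: 37 → 1
Cross-inversions: 5 + 5 + 5 + 5 + 4 + 1 + 1 = 26

26 split inversions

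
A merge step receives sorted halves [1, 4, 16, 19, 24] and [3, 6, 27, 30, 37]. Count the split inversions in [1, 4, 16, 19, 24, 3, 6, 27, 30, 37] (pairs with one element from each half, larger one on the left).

Take each right-half value and tally the left-half values above it:
r = 3: 4, 16, 19, 24 → 4
r = 6: 16, 19, 24 → 3
r = 27: none → 0
r = 30: none → 0
r = 37: none → 0
Cross-inversions: 4 + 3 + 0 + 0 + 0 = 7

7 cross-inversions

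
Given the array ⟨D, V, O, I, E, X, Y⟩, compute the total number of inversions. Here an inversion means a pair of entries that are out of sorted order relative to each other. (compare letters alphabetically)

Inversions: 6

Listing every pair i<j with a[i]>a[j] (using 1-based positions):
(2,3): V > O
(2,4): V > I
(2,5): V > E
(3,4): O > I
(3,5): O > E
(4,5): I > E
That's 6 pairs.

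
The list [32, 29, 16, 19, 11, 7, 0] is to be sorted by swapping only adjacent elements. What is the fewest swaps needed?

20 adjacent swaps

The minimum number of adjacent swaps to sort an array equals its inversion count, since every such swap removes exactly one inversion.
Count inversions — for each element, later elements that are smaller:
32: 29, 16, 19, 11, 7, 0 → 6
29: 16, 19, 11, 7, 0 → 5
16: 11, 7, 0 → 3
19: 11, 7, 0 → 3
11: 7, 0 → 2
7: 0 → 1
0: none → 0
Total inversions: 6 + 5 + 3 + 3 + 2 + 1 + 0 = 20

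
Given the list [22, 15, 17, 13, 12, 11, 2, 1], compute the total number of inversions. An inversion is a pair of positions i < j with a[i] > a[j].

27 inversions

Element-by-element contributions:
22: 7
15: 5
17: 5
13: 4
12: 3
11: 2
2: 1
1: 0
Sum: 7 + 5 + 5 + 4 + 3 + 2 + 1 + 0 = 27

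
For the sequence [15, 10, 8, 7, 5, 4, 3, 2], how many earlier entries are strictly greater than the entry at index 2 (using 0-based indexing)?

2

The element at index 2 is 8.
Elements before it: 15, 10
Those larger than 8: 15, 10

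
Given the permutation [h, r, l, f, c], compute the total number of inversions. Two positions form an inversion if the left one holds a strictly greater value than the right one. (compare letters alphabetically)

Listing every pair i<j with a[i]>a[j] (using 0-based positions):
(0,3): h > f
(0,4): h > c
(1,2): r > l
(1,3): r > f
(1,4): r > c
(2,3): l > f
(2,4): l > c
(3,4): f > c
That's 8 pairs.

8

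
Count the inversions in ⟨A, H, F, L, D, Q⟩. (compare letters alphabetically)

4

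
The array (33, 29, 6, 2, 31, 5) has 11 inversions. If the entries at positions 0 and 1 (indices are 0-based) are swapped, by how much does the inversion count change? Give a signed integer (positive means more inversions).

-1

Positions 0 and 1 hold 33 and 29; after swapping, the array is [29, 33, 6, 2, 31, 5].
Sweep left to right; for each value list the smaller values that follow it:
29 → 6, 2, 5 → 3
33 → 6, 2, 31, 5 → 4
6 → 2, 5 → 2
2 → none → 0
31 → 5 → 1
5 → none → 0
Sum: 3 + 4 + 2 + 0 + 1 + 0 = 10
Change: 10 − 11 = -1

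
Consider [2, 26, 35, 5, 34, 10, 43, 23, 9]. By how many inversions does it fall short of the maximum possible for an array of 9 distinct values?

20 inversions short

Maximum inversions for 9 distinct elements is C(9, 2) = 9·8/2 = 36.
Current inversions — for each element, count later smaller elements:
2: 0
26: 4
35: 5
5: 0
34: 3
10: 1
43: 2
23: 1
9: 0
Current total: 0 + 4 + 5 + 0 + 3 + 1 + 2 + 1 + 0 = 16
Shortfall: 36 − 16 = 20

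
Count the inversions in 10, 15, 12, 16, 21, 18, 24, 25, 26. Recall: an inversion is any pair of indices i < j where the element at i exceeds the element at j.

Count, for each position, how many later elements it exceeds:
10 → none → 0
15 → 12 → 1
12 → none → 0
16 → none → 0
21 → 18 → 1
18 → none → 0
24 → none → 0
25 → none → 0
26 → none → 0
Sum: 0 + 1 + 0 + 0 + 1 + 0 + 0 + 0 + 0 = 2

Inversions: 2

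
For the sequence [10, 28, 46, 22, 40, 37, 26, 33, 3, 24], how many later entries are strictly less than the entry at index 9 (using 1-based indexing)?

0

The element at index 9 is 3.
Elements after it: 24
None of them are smaller than 3.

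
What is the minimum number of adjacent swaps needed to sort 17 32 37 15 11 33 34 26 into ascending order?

13 adjacent swaps

Each adjacent swap fixes exactly one inversion, so the minimum swap count equals the number of inversions.
Count inversions — for each element, later elements that are smaller:
17: 15, 11 → 2
32: 15, 11, 26 → 3
37: 15, 11, 33, 34, 26 → 5
15: 11 → 1
11: none → 0
33: 26 → 1
34: 26 → 1
26: none → 0
Total inversions: 2 + 3 + 5 + 1 + 0 + 1 + 1 + 0 = 13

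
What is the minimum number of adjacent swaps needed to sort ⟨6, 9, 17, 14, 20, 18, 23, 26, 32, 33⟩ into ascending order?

The minimum number of adjacent swaps to sort an array equals its inversion count, since every such swap removes exactly one inversion.
Count inversions — for each element, later elements that are smaller:
6: none → 0
9: none → 0
17: 14 → 1
14: none → 0
20: 18 → 1
18: none → 0
23: none → 0
26: none → 0
32: none → 0
33: none → 0
Total inversions: 0 + 0 + 1 + 0 + 1 + 0 + 0 + 0 + 0 + 0 = 2

2 adjacent swaps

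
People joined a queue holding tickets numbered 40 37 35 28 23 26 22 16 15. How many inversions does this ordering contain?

Sweep left to right; for each value list the smaller values that follow it:
40: 8
37: 7
35: 6
28: 5
23: 3
26: 3
22: 2
16: 1
15: 0
Sum: 8 + 7 + 6 + 5 + 3 + 3 + 2 + 1 + 0 = 35

There are 35 inversions.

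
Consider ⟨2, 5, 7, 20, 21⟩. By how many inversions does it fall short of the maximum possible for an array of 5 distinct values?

Maximum inversions for 5 distinct elements is C(5, 2) = 5·4/2 = 10.
Current inversions — for each element, count later smaller elements:
2: 0
5: 0
7: 0
20: 0
21: 0
Current total: 0 + 0 + 0 + 0 + 0 = 0
Shortfall: 10 − 0 = 10

10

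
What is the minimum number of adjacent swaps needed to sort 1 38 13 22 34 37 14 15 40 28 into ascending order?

Minimum adjacent swaps = number of inversions (each swap of adjacent out-of-order elements removes one inversion and no swap can remove more).
Count inversions — for each element, later elements that are smaller:
1: none → 0
38: 13, 22, 34, 37, 14, 15, 28 → 7
13: none → 0
22: 14, 15 → 2
34: 14, 15, 28 → 3
37: 14, 15, 28 → 3
14: none → 0
15: none → 0
40: 28 → 1
28: none → 0
Total inversions: 0 + 7 + 0 + 2 + 3 + 3 + 0 + 0 + 1 + 0 = 16

16 adjacent swaps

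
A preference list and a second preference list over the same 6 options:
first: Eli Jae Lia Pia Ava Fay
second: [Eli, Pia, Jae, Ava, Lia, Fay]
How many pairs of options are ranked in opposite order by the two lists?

Assign each item its position (1..6) in the first ordering, then rewrite the second ordering as that position sequence:
positions: Eli→1, Jae→2, Lia→3, Pia→4, Ava→5, Fay→6
second ordering as positions: [1, 4, 2, 5, 3, 6]
Discordant pairs = inversions in this position sequence.
1: 0
4: 2, 3 → 2
2: 0
5: 3 → 1
3: 0
6: 0
Total: 0 + 2 + 0 + 1 + 0 + 0 = 3

3 pairs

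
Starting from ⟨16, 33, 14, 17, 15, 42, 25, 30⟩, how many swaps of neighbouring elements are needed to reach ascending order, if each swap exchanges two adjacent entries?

Each adjacent swap fixes exactly one inversion, so the minimum swap count equals the number of inversions.
Count inversions — for each element, later elements that are smaller:
16: 14, 15 → 2
33: 14, 17, 15, 25, 30 → 5
14: none → 0
17: 15 → 1
15: none → 0
42: 25, 30 → 2
25: none → 0
30: none → 0
Total inversions: 2 + 5 + 0 + 1 + 0 + 2 + 0 + 0 = 10

10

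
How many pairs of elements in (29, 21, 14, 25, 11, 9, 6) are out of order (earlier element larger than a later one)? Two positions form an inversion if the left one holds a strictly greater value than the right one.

For each element, count later entries that are smaller:
29 → 21, 14, 25, 11, 9, 6 → 6
21 → 14, 11, 9, 6 → 4
14 → 11, 9, 6 → 3
25 → 11, 9, 6 → 3
11 → 9, 6 → 2
9 → 6 → 1
6 → none → 0
Sum: 6 + 4 + 3 + 3 + 2 + 1 + 0 = 19

Inversions: 19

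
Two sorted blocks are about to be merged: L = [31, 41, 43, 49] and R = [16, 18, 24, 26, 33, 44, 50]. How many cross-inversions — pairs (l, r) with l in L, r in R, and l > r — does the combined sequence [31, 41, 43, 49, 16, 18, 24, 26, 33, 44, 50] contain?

20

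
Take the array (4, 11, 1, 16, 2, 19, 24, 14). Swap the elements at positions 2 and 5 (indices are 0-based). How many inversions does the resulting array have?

13

Positions 2 and 5 hold 1 and 19; after swapping, the array is [4, 11, 19, 16, 2, 1, 24, 14].
Count, for each position, how many later elements it exceeds:
4: 2
11: 2
19: 4
16: 3
2: 1
1: 0
24: 1
14: 0
Sum: 2 + 2 + 4 + 3 + 1 + 0 + 1 + 0 = 13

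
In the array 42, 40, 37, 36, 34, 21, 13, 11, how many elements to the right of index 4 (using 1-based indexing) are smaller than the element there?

The element at index 4 is 36.
Elements after it: 34, 21, 13, 11
Those smaller than 36: 34, 21, 13, 11

4 such elements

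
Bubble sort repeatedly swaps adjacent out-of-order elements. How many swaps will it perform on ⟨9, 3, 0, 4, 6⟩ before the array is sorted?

Minimum adjacent swaps = number of inversions (each swap of adjacent out-of-order elements removes one inversion and no swap can remove more).
Count inversions — for each element, later elements that are smaller:
9: 3, 0, 4, 6 → 4
3: 0 → 1
0: none → 0
4: none → 0
6: none → 0
Total inversions: 4 + 1 + 0 + 0 + 0 = 5

5 adjacent swaps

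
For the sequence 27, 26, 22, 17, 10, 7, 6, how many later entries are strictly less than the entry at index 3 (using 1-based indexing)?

The element at index 3 is 22.
Elements after it: 17, 10, 7, 6
Those smaller than 22: 17, 10, 7, 6

4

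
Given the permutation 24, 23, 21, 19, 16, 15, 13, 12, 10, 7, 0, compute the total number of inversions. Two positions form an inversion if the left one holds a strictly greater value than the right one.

Inversions: 55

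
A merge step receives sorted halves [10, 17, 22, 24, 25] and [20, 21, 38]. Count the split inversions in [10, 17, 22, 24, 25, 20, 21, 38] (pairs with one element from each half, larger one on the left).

6

For each element r of the right run, count left-run elements greater than r:
r = 20: 22, 24, 25 → 3
r = 21: 22, 24, 25 → 3
r = 38: none → 0
Cross-inversions: 3 + 3 + 0 = 6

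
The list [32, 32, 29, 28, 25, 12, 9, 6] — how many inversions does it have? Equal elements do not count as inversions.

For each element, count later entries that are smaller:
32 → 29, 28, 25, 12, 9, 6 → 6
32 → 29, 28, 25, 12, 9, 6 → 6
29 → 28, 25, 12, 9, 6 → 5
28 → 25, 12, 9, 6 → 4
25 → 12, 9, 6 → 3
12 → 9, 6 → 2
9 → 6 → 1
6 → none → 0
Sum: 6 + 6 + 5 + 4 + 3 + 2 + 1 + 0 = 27

27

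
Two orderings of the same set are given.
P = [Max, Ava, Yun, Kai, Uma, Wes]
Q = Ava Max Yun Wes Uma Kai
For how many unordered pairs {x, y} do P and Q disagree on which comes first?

Assign each item its position (1..6) in the first ordering, then rewrite the second ordering as that position sequence:
positions: Max→1, Ava→2, Yun→3, Kai→4, Uma→5, Wes→6
second ordering as positions: [2, 1, 3, 6, 5, 4]
Discordant pairs = inversions in this position sequence.
2: 1 → 1
1: 0
3: 0
6: 5, 4 → 2
5: 4 → 1
4: 0
Total: 1 + 0 + 0 + 2 + 1 + 0 = 4

4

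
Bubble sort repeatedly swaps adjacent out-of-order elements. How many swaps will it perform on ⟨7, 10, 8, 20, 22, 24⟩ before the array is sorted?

There is 1 swap.

Each adjacent swap fixes exactly one inversion, so the minimum swap count equals the number of inversions.
Count inversions — for each element, later elements that are smaller:
7: none → 0
10: 8 → 1
8: none → 0
20: none → 0
22: none → 0
24: none → 0
Total inversions: 0 + 1 + 0 + 0 + 0 + 0 = 1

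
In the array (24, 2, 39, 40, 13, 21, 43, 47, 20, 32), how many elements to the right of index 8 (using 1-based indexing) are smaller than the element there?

2

The element at index 8 is 47.
Elements after it: 20, 32
Those smaller than 47: 20, 32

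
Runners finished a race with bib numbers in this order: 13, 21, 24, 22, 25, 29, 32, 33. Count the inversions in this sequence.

1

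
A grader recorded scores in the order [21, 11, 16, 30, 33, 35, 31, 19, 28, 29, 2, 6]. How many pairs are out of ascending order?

Count, for each position, how many later elements it exceeds:
21 → 11, 16, 19, 2, 6 → 5
11 → 2, 6 → 2
16 → 2, 6 → 2
30 → 19, 28, 29, 2, 6 → 5
33 → 31, 19, 28, 29, 2, 6 → 6
35 → 31, 19, 28, 29, 2, 6 → 6
31 → 19, 28, 29, 2, 6 → 5
19 → 2, 6 → 2
28 → 2, 6 → 2
29 → 2, 6 → 2
2 → none → 0
6 → none → 0
Sum: 5 + 2 + 2 + 5 + 6 + 6 + 5 + 2 + 2 + 2 + 0 + 0 = 37

37 out-of-order pairs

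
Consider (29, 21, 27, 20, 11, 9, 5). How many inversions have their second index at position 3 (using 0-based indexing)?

The element at index 3 is 20.
Elements before it: 29, 21, 27
Those larger than 20: 29, 21, 27

3 such elements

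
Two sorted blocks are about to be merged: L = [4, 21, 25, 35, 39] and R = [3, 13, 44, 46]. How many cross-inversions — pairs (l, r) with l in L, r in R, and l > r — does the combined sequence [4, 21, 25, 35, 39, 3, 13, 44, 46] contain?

9

Take each right-half value and tally the left-half values above it:
r = 3: 4, 21, 25, 35, 39 → 5
r = 13: 21, 25, 35, 39 → 4
r = 44: none → 0
r = 46: none → 0
Cross-inversions: 5 + 4 + 0 + 0 = 9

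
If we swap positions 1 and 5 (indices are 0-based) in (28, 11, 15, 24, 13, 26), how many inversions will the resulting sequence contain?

14 inversions

Positions 1 and 5 hold 11 and 26; after swapping, the array is [28, 26, 15, 24, 13, 11].
For each element, count later entries that are smaller:
28: 5
26: 4
15: 2
24: 2
13: 1
11: 0
Sum: 5 + 4 + 2 + 2 + 1 + 0 = 14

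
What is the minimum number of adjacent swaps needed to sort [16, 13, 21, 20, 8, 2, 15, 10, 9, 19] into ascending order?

Minimum adjacent swaps = number of inversions (each swap of adjacent out-of-order elements removes one inversion and no swap can remove more).
Count inversions — for each element, later elements that are smaller:
16: 13, 8, 2, 15, 10, 9 → 6
13: 8, 2, 10, 9 → 4
21: 20, 8, 2, 15, 10, 9, 19 → 7
20: 8, 2, 15, 10, 9, 19 → 6
8: 2 → 1
2: none → 0
15: 10, 9 → 2
10: 9 → 1
9: none → 0
19: none → 0
Total inversions: 6 + 4 + 7 + 6 + 1 + 0 + 2 + 1 + 0 + 0 = 27

27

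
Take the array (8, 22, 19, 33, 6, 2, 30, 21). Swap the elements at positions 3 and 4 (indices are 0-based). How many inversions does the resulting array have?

Inversions: 13

Positions 3 and 4 hold 33 and 6; after swapping, the array is [8, 22, 19, 6, 33, 2, 30, 21].
Sweep left to right; for each value list the smaller values that follow it:
8: 2
22: 4
19: 2
6: 1
33: 3
2: 0
30: 1
21: 0
Sum: 2 + 4 + 2 + 1 + 3 + 0 + 1 + 0 = 13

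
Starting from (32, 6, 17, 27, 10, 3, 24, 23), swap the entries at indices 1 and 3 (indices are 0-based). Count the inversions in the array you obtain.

Positions 1 and 3 hold 6 and 27; after swapping, the array is [32, 27, 17, 6, 10, 3, 24, 23].
Element-by-element contributions:
32: 7
27: 6
17: 3
6: 1
10: 1
3: 0
24: 1
23: 0
Sum: 7 + 6 + 3 + 1 + 1 + 0 + 1 + 0 = 19

19 inversions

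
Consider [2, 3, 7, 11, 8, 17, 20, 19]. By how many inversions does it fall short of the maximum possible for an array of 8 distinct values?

Maximum inversions for 8 distinct elements is C(8, 2) = 8·7/2 = 28.
Current inversions — for each element, count later smaller elements:
2: 0
3: 0
7: 0
11: 1
8: 0
17: 0
20: 1
19: 0
Current total: 0 + 0 + 0 + 1 + 0 + 0 + 1 + 0 = 2
Shortfall: 28 − 2 = 26

26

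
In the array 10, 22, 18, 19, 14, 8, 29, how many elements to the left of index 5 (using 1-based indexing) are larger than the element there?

The element at index 5 is 14.
Elements before it: 10, 22, 18, 19
Those larger than 14: 22, 18, 19

3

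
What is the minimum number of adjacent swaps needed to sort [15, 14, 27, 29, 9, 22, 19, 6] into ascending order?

The minimum number of adjacent swaps to sort an array equals its inversion count, since every such swap removes exactly one inversion.
Count inversions — for each element, later elements that are smaller:
15: 14, 9, 6 → 3
14: 9, 6 → 2
27: 9, 22, 19, 6 → 4
29: 9, 22, 19, 6 → 4
9: 6 → 1
22: 19, 6 → 2
19: 6 → 1
6: none → 0
Total inversions: 3 + 2 + 4 + 4 + 1 + 2 + 1 + 0 = 17

There are 17 swaps.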